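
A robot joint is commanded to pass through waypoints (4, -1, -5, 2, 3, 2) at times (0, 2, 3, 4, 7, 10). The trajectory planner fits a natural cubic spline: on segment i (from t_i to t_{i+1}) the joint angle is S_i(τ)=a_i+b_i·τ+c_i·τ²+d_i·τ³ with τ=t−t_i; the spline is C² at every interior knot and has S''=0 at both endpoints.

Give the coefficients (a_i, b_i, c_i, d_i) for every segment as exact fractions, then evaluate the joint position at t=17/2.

  seg 0: a=4 b=-1163/1286 c=0 d=-513/1286
  seg 1: a=-1 b=-7319/1286 c=-1539/643 d=5253/1286
  seg 2: a=-5 b=1142/643 c=12681/1286 d=-5963/1286
  seg 3: a=2 b=9757/1286 c=-2604/643 d=18887/34722
  seg 4: a=3 b=-1302/643 c=3263/3858 d=-3263/34722
S(17/2) = 15931/10288

Δ: Δ0=-5/2, Δ1=-4, Δ2=7, Δ3=1/3, Δ4=-1/3
row 1: diag=6, rhs=-9; c'=1/6, d'=-3/2
row 2: denom=4−1·1/6=23/6; d'=(66−1·-3/2)/(23/6)=405/23
row 3: denom=8−1·6/23=178/23; d'=(-40−1·405/23)/(178/23)=-1325/178
row 4: denom=12−3·69/178=1929/178; d'=(-4−3·-1325/178)/(1929/178)=3263/1929
back: M4=3263/1929
back: M3=-1325/178−69/178·3263/1929=-5208/643
back: M2=405/23−6/23·-5208/643=12681/643
back: M1=-3/2−1/6·12681/643=-3078/643
M: M0=0, M1=-3078/643, M2=12681/643, M3=-5208/643, M4=3263/1929, M5=0
seg 0: a=4, c=M0/2=0, d=(M1−M0)/(6·2)=-513/1286, b=Δ0−h0·(2M0+M1)/6=-1163/1286
seg 1: a=-1, c=M1/2=-1539/643, d=(M2−M1)/(6·1)=5253/1286, b=Δ1−h1·(2M1+M2)/6=-7319/1286
seg 2: a=-5, c=M2/2=12681/1286, d=(M3−M2)/(6·1)=-5963/1286, b=Δ2−h2·(2M2+M3)/6=1142/643
seg 3: a=2, c=M3/2=-2604/643, d=(M4−M3)/(6·3)=18887/34722, b=Δ3−h3·(2M3+M4)/6=9757/1286
seg 4: a=3, c=M4/2=3263/3858, d=(M5−M4)/(6·3)=-3263/34722, b=Δ4−h4·(2M4+M5)/6=-1302/643
t_q=17/2 → seg 4, τ=3/2; S=3+-1302/643·τ+3263/3858·τ²+-3263/34722·τ³=15931/10288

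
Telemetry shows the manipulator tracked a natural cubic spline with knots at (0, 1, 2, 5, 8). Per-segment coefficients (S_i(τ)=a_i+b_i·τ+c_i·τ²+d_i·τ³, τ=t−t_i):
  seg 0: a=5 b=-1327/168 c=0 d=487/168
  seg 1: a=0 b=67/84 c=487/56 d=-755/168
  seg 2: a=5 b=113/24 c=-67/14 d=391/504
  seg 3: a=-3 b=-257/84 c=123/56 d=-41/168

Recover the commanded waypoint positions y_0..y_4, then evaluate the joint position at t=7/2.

y_0 = S_0(0) = a_0 = 5
y_1 = S_1(0) = a_1 = 0
y_2 = S_2(0) = a_2 = 5
y_3 = S_3(0) = a_3 = -3
y_4 = S_3(3) = 1
t_q=7/2 is in segment 2 (τ=3/2); S_2(τ)=1753/448

y_0=5 y_1=0 y_2=5 y_3=-3 y_4=1
S(7/2) = 1753/448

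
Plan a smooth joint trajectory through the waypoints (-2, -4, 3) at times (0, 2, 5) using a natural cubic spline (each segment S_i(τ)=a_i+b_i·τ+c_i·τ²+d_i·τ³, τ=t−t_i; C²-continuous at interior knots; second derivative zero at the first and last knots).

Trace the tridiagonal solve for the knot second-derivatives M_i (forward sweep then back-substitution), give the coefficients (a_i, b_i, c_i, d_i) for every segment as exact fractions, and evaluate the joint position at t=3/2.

  seg 0: a=-2 b=-5/3 c=0 d=1/6
  seg 1: a=-4 b=1/3 c=1 d=-1/9
S(3/2) = -63/16

Δ: Δ0=-1, Δ1=7/3
row 1: diag=10, rhs=20; c'=3/10, d'=2
back: M1=2
M: M0=0, M1=2, M2=0
seg 0: a=-2, c=M0/2=0, d=(M1−M0)/(6·2)=1/6, b=Δ0−h0·(2M0+M1)/6=-5/3
seg 1: a=-4, c=M1/2=1, d=(M2−M1)/(6·3)=-1/9, b=Δ1−h1·(2M1+M2)/6=1/3
t_q=3/2 → seg 0, τ=3/2; S=-2+-5/3·τ+0·τ²+1/6·τ³=-63/16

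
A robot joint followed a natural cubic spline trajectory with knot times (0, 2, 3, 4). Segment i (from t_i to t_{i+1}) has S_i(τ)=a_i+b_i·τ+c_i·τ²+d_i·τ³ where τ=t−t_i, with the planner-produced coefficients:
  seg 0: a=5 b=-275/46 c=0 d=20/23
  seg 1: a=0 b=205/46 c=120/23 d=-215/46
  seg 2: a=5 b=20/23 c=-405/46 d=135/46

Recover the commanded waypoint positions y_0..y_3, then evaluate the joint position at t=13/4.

y_0 = S_0(0) = a_0 = 5
y_1 = S_1(0) = a_1 = 0
y_2 = S_2(0) = a_2 = 5
y_3 = S_2(1) = 0
t_q=13/4 is in segment 2 (τ=1/4); S_2(τ)=13875/2944

y_0=5 y_1=0 y_2=5 y_3=0
S(13/4) = 13875/2944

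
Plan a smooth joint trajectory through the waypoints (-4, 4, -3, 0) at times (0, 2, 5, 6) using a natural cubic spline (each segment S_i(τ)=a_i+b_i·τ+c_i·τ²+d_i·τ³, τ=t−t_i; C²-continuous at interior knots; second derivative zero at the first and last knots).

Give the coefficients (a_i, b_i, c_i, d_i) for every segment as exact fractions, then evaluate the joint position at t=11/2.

Δ: Δ0=4, Δ1=-7/3, Δ2=3
row 1: diag=10, rhs=-38; c'=3/10, d'=-19/5
row 2: denom=8−3·3/10=71/10; d'=(32−3·-19/5)/(71/10)=434/71
back: M2=434/71
back: M1=-19/5−3/10·434/71=-400/71
M: M0=0, M1=-400/71, M2=434/71, M3=0
seg 0: a=-4, c=M0/2=0, d=(M1−M0)/(6·2)=-100/213, b=Δ0−h0·(2M0+M1)/6=1252/213
seg 1: a=4, c=M1/2=-200/71, d=(M2−M1)/(6·3)=139/213, b=Δ1−h1·(2M1+M2)/6=52/213
seg 2: a=-3, c=M2/2=217/71, d=(M3−M2)/(6·1)=-217/213, b=Δ2−h2·(2M2+M3)/6=205/213
t_q=11/2 → seg 2, τ=1/2; S=-3+205/213·τ+217/71·τ²+-217/213·τ³=-1069/568

  seg 0: a=-4 b=1252/213 c=0 d=-100/213
  seg 1: a=4 b=52/213 c=-200/71 d=139/213
  seg 2: a=-3 b=205/213 c=217/71 d=-217/213
S(11/2) = -1069/568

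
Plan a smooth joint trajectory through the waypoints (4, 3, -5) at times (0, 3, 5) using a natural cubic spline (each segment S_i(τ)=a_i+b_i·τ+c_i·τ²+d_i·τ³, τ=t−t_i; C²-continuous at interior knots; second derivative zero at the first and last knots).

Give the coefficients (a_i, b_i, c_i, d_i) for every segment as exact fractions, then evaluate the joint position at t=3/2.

  seg 0: a=4 b=23/30 c=0 d=-11/90
  seg 1: a=3 b=-38/15 c=-11/10 d=11/60
S(3/2) = 379/80

Δ: Δ0=-1/3, Δ1=-4
row 1: diag=10, rhs=-22; c'=1/5, d'=-11/5
back: M1=-11/5
M: M0=0, M1=-11/5, M2=0
seg 0: a=4, c=M0/2=0, d=(M1−M0)/(6·3)=-11/90, b=Δ0−h0·(2M0+M1)/6=23/30
seg 1: a=3, c=M1/2=-11/10, d=(M2−M1)/(6·2)=11/60, b=Δ1−h1·(2M1+M2)/6=-38/15
t_q=3/2 → seg 0, τ=3/2; S=4+23/30·τ+0·τ²+-11/90·τ³=379/80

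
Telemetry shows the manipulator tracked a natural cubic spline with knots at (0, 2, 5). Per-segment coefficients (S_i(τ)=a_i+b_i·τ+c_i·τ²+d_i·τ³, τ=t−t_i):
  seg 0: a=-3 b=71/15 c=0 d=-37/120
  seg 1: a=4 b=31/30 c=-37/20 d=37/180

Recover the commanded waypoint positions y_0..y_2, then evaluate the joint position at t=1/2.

y_0 = S_0(0) = a_0 = -3
y_1 = S_1(0) = a_1 = 4
y_2 = S_1(3) = -4
t_q=1/2 is in segment 0 (τ=1/2); S_0(τ)=-43/64

y_0=-3 y_1=4 y_2=-4
S(1/2) = -43/64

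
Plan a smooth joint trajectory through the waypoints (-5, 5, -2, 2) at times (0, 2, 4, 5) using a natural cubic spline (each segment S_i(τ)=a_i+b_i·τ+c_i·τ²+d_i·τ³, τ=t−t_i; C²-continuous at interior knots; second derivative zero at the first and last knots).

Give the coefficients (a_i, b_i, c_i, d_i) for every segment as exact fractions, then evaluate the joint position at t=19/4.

Δ: Δ0=5, Δ1=-7/2, Δ2=4
row 1: diag=8, rhs=-51; c'=1/4, d'=-51/8
row 2: denom=6−2·1/4=11/2; d'=(45−2·-51/8)/(11/2)=21/2
back: M2=21/2
back: M1=-51/8−1/4·21/2=-9
M: M0=0, M1=-9, M2=21/2, M3=0
seg 0: a=-5, c=M0/2=0, d=(M1−M0)/(6·2)=-3/4, b=Δ0−h0·(2M0+M1)/6=8
seg 1: a=5, c=M1/2=-9/2, d=(M2−M1)/(6·2)=13/8, b=Δ1−h1·(2M1+M2)/6=-1
seg 2: a=-2, c=M2/2=21/4, d=(M3−M2)/(6·1)=-7/4, b=Δ2−h2·(2M2+M3)/6=1/2
t_q=19/4 → seg 2, τ=3/4; S=-2+1/2·τ+21/4·τ²+-7/4·τ³=151/256

  seg 0: a=-5 b=8 c=0 d=-3/4
  seg 1: a=5 b=-1 c=-9/2 d=13/8
  seg 2: a=-2 b=1/2 c=21/4 d=-7/4
S(19/4) = 151/256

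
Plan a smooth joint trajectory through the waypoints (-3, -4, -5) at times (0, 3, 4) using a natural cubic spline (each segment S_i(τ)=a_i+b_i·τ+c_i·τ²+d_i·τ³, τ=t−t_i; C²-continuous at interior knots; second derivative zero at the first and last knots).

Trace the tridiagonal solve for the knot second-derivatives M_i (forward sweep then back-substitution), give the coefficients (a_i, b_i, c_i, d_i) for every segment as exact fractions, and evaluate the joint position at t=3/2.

Δ: Δ0=-1/3, Δ1=-1
row 1: diag=8, rhs=-4; c'=1/8, d'=-1/2
back: M1=-1/2
M: M0=0, M1=-1/2, M2=0
seg 0: a=-3, c=M0/2=0, d=(M1−M0)/(6·3)=-1/36, b=Δ0−h0·(2M0+M1)/6=-1/12
seg 1: a=-4, c=M1/2=-1/4, d=(M2−M1)/(6·1)=1/12, b=Δ1−h1·(2M1+M2)/6=-5/6
t_q=3/2 → seg 0, τ=3/2; S=-3+-1/12·τ+0·τ²+-1/36·τ³=-103/32

  seg 0: a=-3 b=-1/12 c=0 d=-1/36
  seg 1: a=-4 b=-5/6 c=-1/4 d=1/12
S(3/2) = -103/32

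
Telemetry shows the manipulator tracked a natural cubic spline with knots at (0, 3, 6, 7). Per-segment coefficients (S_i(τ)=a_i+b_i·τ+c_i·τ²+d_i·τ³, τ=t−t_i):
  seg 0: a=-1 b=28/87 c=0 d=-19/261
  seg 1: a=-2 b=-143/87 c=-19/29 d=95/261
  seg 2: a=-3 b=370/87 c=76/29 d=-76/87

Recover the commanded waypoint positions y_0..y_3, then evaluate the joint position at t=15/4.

y_0=-1 y_1=-2 y_2=-3 y_3=3
S(15/4) = -6399/1856

y_0 = S_0(0) = a_0 = -1
y_1 = S_1(0) = a_1 = -2
y_2 = S_2(0) = a_2 = -3
y_3 = S_2(1) = 3
t_q=15/4 is in segment 1 (τ=3/4); S_1(τ)=-6399/1856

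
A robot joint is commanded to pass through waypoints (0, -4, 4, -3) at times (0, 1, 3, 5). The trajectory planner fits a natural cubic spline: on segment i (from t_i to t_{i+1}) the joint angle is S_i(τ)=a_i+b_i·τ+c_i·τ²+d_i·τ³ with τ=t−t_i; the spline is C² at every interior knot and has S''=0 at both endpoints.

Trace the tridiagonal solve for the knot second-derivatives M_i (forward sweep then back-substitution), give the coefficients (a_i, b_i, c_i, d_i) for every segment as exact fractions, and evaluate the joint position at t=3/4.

  seg 0: a=0 b=-255/44 c=0 d=79/44
  seg 1: a=-4 b=-9/22 c=237/44 d=-35/22
  seg 2: a=4 b=45/22 c=-183/44 d=61/88
S(3/4) = -10107/2816

Δ: Δ0=-4, Δ1=4, Δ2=-7/2
row 1: diag=6, rhs=48; c'=1/3, d'=8
row 2: denom=8−2·1/3=22/3; d'=(-45−2·8)/(22/3)=-183/22
back: M2=-183/22
back: M1=8−1/3·-183/22=237/22
M: M0=0, M1=237/22, M2=-183/22, M3=0
seg 0: a=0, c=M0/2=0, d=(M1−M0)/(6·1)=79/44, b=Δ0−h0·(2M0+M1)/6=-255/44
seg 1: a=-4, c=M1/2=237/44, d=(M2−M1)/(6·2)=-35/22, b=Δ1−h1·(2M1+M2)/6=-9/22
seg 2: a=4, c=M2/2=-183/44, d=(M3−M2)/(6·2)=61/88, b=Δ2−h2·(2M2+M3)/6=45/22
t_q=3/4 → seg 0, τ=3/4; S=0+-255/44·τ+0·τ²+79/44·τ³=-10107/2816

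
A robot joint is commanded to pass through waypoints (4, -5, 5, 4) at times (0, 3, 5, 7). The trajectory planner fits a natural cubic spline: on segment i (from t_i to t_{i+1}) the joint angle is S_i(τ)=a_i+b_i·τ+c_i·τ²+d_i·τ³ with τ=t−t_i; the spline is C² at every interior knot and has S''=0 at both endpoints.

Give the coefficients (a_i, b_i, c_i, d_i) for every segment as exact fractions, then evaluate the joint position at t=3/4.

Δ: Δ0=-3, Δ1=5, Δ2=-1/2
row 1: diag=10, rhs=48; c'=1/5, d'=24/5
row 2: denom=8−2·1/5=38/5; d'=(-33−2·24/5)/(38/5)=-213/38
back: M2=-213/38
back: M1=24/5−1/5·-213/38=225/38
M: M0=0, M1=225/38, M2=-213/38, M3=0
seg 0: a=4, c=M0/2=0, d=(M1−M0)/(6·3)=25/76, b=Δ0−h0·(2M0+M1)/6=-453/76
seg 1: a=-5, c=M1/2=225/76, d=(M2−M1)/(6·2)=-73/76, b=Δ1−h1·(2M1+M2)/6=111/38
seg 2: a=5, c=M2/2=-213/76, d=(M3−M2)/(6·2)=71/152, b=Δ2−h2·(2M2+M3)/6=123/38
t_q=3/4 → seg 0, τ=3/4; S=4+-453/76·τ+0·τ²+25/76·τ³=-1613/4864

  seg 0: a=4 b=-453/76 c=0 d=25/76
  seg 1: a=-5 b=111/38 c=225/76 d=-73/76
  seg 2: a=5 b=123/38 c=-213/76 d=71/152
S(3/4) = -1613/4864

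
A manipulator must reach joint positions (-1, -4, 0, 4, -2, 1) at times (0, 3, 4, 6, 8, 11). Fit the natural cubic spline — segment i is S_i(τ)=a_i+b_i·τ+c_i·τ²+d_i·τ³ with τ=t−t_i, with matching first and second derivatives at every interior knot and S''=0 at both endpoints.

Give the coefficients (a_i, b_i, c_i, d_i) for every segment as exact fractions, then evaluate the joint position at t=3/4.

Δ: Δ0=-1, Δ1=4, Δ2=2, Δ3=-3, Δ4=1
row 1: diag=8, rhs=30; c'=1/8, d'=15/4
row 2: denom=6−1·1/8=47/8; d'=(-12−1·15/4)/(47/8)=-126/47
row 3: denom=8−2·16/47=344/47; d'=(-30−2·-126/47)/(344/47)=-579/172
row 4: denom=10−2·47/172=813/86; d'=(24−2·-579/172)/(813/86)=881/271
back: M4=881/271
back: M3=-579/172−47/172·881/271=-1153/271
back: M2=-126/47−16/47·-1153/271=-334/271
back: M1=15/4−1/8·-334/271=1058/271
M: M0=0, M1=1058/271, M2=-334/271, M3=-1153/271, M4=881/271, M5=0
seg 0: a=-1, c=M0/2=0, d=(M1−M0)/(6·3)=529/2439, b=Δ0−h0·(2M0+M1)/6=-800/271
seg 1: a=-4, c=M1/2=529/271, d=(M2−M1)/(6·1)=-232/271, b=Δ1−h1·(2M1+M2)/6=787/271
seg 2: a=0, c=M2/2=-167/271, d=(M3−M2)/(6·2)=-273/1084, b=Δ2−h2·(2M2+M3)/6=1149/271
seg 3: a=4, c=M3/2=-1153/542, d=(M4−M3)/(6·2)=339/542, b=Δ3−h3·(2M3+M4)/6=-338/271
seg 4: a=-2, c=M4/2=881/542, d=(M5−M4)/(6·3)=-881/4878, b=Δ4−h4·(2M4+M5)/6=-610/271
t_q=3/4 → seg 0, τ=3/4; S=-1+-800/271·τ+0·τ²+529/2439·τ³=-54157/17344

  seg 0: a=-1 b=-800/271 c=0 d=529/2439
  seg 1: a=-4 b=787/271 c=529/271 d=-232/271
  seg 2: a=0 b=1149/271 c=-167/271 d=-273/1084
  seg 3: a=4 b=-338/271 c=-1153/542 d=339/542
  seg 4: a=-2 b=-610/271 c=881/542 d=-881/4878
S(3/4) = -54157/17344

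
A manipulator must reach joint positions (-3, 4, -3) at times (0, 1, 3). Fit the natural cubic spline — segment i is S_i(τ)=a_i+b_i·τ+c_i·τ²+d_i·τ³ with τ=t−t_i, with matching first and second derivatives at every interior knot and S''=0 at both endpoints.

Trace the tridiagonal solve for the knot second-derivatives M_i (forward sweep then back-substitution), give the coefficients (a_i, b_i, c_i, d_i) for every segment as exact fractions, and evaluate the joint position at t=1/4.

Δ: Δ0=7, Δ1=-7/2
row 1: diag=6, rhs=-63; c'=1/3, d'=-21/2
back: M1=-21/2
M: M0=0, M1=-21/2, M2=0
seg 0: a=-3, c=M0/2=0, d=(M1−M0)/(6·1)=-7/4, b=Δ0−h0·(2M0+M1)/6=35/4
seg 1: a=4, c=M1/2=-21/4, d=(M2−M1)/(6·2)=7/8, b=Δ1−h1·(2M1+M2)/6=7/2
t_q=1/4 → seg 0, τ=1/4; S=-3+35/4·τ+0·τ²+-7/4·τ³=-215/256

  seg 0: a=-3 b=35/4 c=0 d=-7/4
  seg 1: a=4 b=7/2 c=-21/4 d=7/8
S(1/4) = -215/256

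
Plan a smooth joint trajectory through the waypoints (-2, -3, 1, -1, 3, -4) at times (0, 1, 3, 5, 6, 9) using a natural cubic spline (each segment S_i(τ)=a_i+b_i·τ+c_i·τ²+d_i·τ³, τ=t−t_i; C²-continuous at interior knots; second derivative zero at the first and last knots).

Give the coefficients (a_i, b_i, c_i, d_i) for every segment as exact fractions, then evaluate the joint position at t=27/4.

Δ: Δ0=-1, Δ1=2, Δ2=-1, Δ3=4, Δ4=-7/3
row 1: diag=6, rhs=18; c'=1/3, d'=3
row 2: denom=8−2·1/3=22/3; d'=(-18−2·3)/(22/3)=-36/11
row 3: denom=6−2·3/11=60/11; d'=(30−2·-36/11)/(60/11)=67/10
row 4: denom=8−1·11/60=469/60; d'=(-38−1·67/10)/(469/60)=-2682/469
back: M4=-2682/469
back: M3=67/10−11/60·-2682/469=3634/469
back: M2=-36/11−3/11·3634/469=-2526/469
back: M1=3−1/3·-2526/469=2249/469
M: M0=0, M1=2249/469, M2=-2526/469, M3=3634/469, M4=-2682/469, M5=0
seg 0: a=-2, c=M0/2=0, d=(M1−M0)/(6·1)=2249/2814, b=Δ0−h0·(2M0+M1)/6=-5063/2814
seg 1: a=-3, c=M1/2=2249/938, d=(M2−M1)/(6·2)=-4775/5628, b=Δ1−h1·(2M1+M2)/6=842/1407
seg 2: a=1, c=M2/2=-1263/469, d=(M3−M2)/(6·2)=220/201, b=Δ2−h2·(2M2+M3)/6=11/1407
seg 3: a=-1, c=M3/2=1817/469, d=(M4−M3)/(6·1)=-3158/1407, b=Δ3−h3·(2M3+M4)/6=3335/1407
seg 4: a=3, c=M4/2=-1341/469, d=(M5−M4)/(6·3)=149/469, b=Δ4−h4·(2M4+M5)/6=4763/1407
t_q=27/4 → seg 4, τ=3/4; S=3+4763/1407·τ+-1341/469·τ²+149/469·τ³=17429/4288

  seg 0: a=-2 b=-5063/2814 c=0 d=2249/2814
  seg 1: a=-3 b=842/1407 c=2249/938 d=-4775/5628
  seg 2: a=1 b=11/1407 c=-1263/469 d=220/201
  seg 3: a=-1 b=3335/1407 c=1817/469 d=-3158/1407
  seg 4: a=3 b=4763/1407 c=-1341/469 d=149/469
S(27/4) = 17429/4288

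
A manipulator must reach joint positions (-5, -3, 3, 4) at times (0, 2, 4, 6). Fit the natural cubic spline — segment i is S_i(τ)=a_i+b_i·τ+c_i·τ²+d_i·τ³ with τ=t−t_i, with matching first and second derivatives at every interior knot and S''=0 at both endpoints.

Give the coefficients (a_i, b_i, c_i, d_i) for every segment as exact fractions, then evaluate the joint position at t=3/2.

  seg 0: a=-5 b=3/10 c=0 d=7/40
  seg 1: a=-3 b=12/5 c=21/20 d=-3/8
  seg 2: a=3 b=21/10 c=-6/5 d=1/5
S(3/2) = -1267/320

Δ: Δ0=1, Δ1=3, Δ2=1/2
row 1: diag=8, rhs=12; c'=1/4, d'=3/2
row 2: denom=8−2·1/4=15/2; d'=(-15−2·3/2)/(15/2)=-12/5
back: M2=-12/5
back: M1=3/2−1/4·-12/5=21/10
M: M0=0, M1=21/10, M2=-12/5, M3=0
seg 0: a=-5, c=M0/2=0, d=(M1−M0)/(6·2)=7/40, b=Δ0−h0·(2M0+M1)/6=3/10
seg 1: a=-3, c=M1/2=21/20, d=(M2−M1)/(6·2)=-3/8, b=Δ1−h1·(2M1+M2)/6=12/5
seg 2: a=3, c=M2/2=-6/5, d=(M3−M2)/(6·2)=1/5, b=Δ2−h2·(2M2+M3)/6=21/10
t_q=3/2 → seg 0, τ=3/2; S=-5+3/10·τ+0·τ²+7/40·τ³=-1267/320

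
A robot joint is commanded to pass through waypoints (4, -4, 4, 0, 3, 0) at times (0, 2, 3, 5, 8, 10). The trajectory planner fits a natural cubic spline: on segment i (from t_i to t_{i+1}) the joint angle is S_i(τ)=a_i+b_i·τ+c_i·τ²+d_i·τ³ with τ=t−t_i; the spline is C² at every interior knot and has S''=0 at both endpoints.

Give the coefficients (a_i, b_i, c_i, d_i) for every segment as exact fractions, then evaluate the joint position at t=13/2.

  seg 0: a=4 b=-25894/2945 c=0 d=7057/5890
  seg 1: a=-4 b=16448/2945 c=21171/2945 d=-14059/2945
  seg 2: a=4 b=16613/2945 c=-21006/2945 d=19509/11780
  seg 3: a=0 b=-8884/2945 c=3303/1178 d=-8629/17670
  seg 4: a=3 b=3661/5890 c=-4686/2945 d=781/2945
S(13/2) = 6393/47120

Δ: Δ0=-4, Δ1=8, Δ2=-2, Δ3=1, Δ4=-3/2
row 1: diag=6, rhs=72; c'=1/6, d'=12
row 2: denom=6−1·1/6=35/6; d'=(-60−1·12)/(35/6)=-432/35
row 3: denom=10−2·12/35=326/35; d'=(18−2·-432/35)/(326/35)=747/163
row 4: denom=10−3·105/326=2945/326; d'=(-15−3·747/163)/(2945/326)=-9372/2945
back: M4=-9372/2945
back: M3=747/163−105/326·-9372/2945=3303/589
back: M2=-432/35−12/35·3303/589=-42012/2945
back: M1=12−1/6·-42012/2945=42342/2945
M: M0=0, M1=42342/2945, M2=-42012/2945, M3=3303/589, M4=-9372/2945, M5=0
seg 0: a=4, c=M0/2=0, d=(M1−M0)/(6·2)=7057/5890, b=Δ0−h0·(2M0+M1)/6=-25894/2945
seg 1: a=-4, c=M1/2=21171/2945, d=(M2−M1)/(6·1)=-14059/2945, b=Δ1−h1·(2M1+M2)/6=16448/2945
seg 2: a=4, c=M2/2=-21006/2945, d=(M3−M2)/(6·2)=19509/11780, b=Δ2−h2·(2M2+M3)/6=16613/2945
seg 3: a=0, c=M3/2=3303/1178, d=(M4−M3)/(6·3)=-8629/17670, b=Δ3−h3·(2M3+M4)/6=-8884/2945
seg 4: a=3, c=M4/2=-4686/2945, d=(M5−M4)/(6·2)=781/2945, b=Δ4−h4·(2M4+M5)/6=3661/5890
t_q=13/2 → seg 3, τ=3/2; S=0+-8884/2945·τ+3303/1178·τ²+-8629/17670·τ³=6393/47120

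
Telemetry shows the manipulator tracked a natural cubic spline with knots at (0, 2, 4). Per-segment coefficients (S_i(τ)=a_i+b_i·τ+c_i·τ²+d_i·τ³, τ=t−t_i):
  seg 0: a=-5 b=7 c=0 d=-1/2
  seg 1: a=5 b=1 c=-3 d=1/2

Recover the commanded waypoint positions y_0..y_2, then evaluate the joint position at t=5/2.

y_0 = S_0(0) = a_0 = -5
y_1 = S_1(0) = a_1 = 5
y_2 = S_1(2) = -1
t_q=5/2 is in segment 1 (τ=1/2); S_1(τ)=77/16

y_0=-5 y_1=5 y_2=-1
S(5/2) = 77/16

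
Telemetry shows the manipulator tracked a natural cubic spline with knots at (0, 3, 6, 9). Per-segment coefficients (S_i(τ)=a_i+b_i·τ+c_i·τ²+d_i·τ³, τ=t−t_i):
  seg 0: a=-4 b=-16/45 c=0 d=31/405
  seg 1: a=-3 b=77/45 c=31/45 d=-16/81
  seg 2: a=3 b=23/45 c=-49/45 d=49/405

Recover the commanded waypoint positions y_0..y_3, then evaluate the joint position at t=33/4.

y_0=-4 y_1=-3 y_2=3 y_3=-2
S(33/4) = 1/64

y_0 = S_0(0) = a_0 = -4
y_1 = S_1(0) = a_1 = -3
y_2 = S_2(0) = a_2 = 3
y_3 = S_2(3) = -2
t_q=33/4 is in segment 2 (τ=9/4); S_2(τ)=1/64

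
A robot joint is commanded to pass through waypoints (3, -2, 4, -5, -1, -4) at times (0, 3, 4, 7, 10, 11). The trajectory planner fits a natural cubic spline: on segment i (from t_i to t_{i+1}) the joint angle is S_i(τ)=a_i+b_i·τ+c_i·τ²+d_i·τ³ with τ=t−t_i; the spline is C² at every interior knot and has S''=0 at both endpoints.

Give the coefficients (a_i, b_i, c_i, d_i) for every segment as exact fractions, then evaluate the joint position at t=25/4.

Δ: Δ0=-5/3, Δ1=6, Δ2=-3, Δ3=4/3, Δ4=-3
row 1: diag=8, rhs=46; c'=1/8, d'=23/4
row 2: denom=8−1·1/8=63/8; d'=(-54−1·23/4)/(63/8)=-478/63
row 3: denom=12−3·8/21=76/7; d'=(26−3·-478/63)/(76/7)=256/57
row 4: denom=8−3·21/76=545/76; d'=(-26−3·256/57)/(545/76)=-600/109
back: M4=-600/109
back: M3=256/57−21/76·-600/109=1966/327
back: M2=-478/63−8/21·1966/327=-3230/327
back: M1=23/4−1/8·-3230/327=2284/327
M: M0=0, M1=2284/327, M2=-3230/327, M3=1966/327, M4=-600/109, M5=0
seg 0: a=3, c=M0/2=0, d=(M1−M0)/(6·3)=1142/2943, b=Δ0−h0·(2M0+M1)/6=-1687/327
seg 1: a=-2, c=M1/2=1142/327, d=(M2−M1)/(6·1)=-919/327, b=Δ1−h1·(2M1+M2)/6=1739/327
seg 2: a=4, c=M2/2=-1615/327, d=(M3−M2)/(6·3)=866/981, b=Δ2−h2·(2M2+M3)/6=422/109
seg 3: a=-5, c=M3/2=983/327, d=(M4−M3)/(6·3)=-1883/2943, b=Δ3−h3·(2M3+M4)/6=-210/109
seg 4: a=-1, c=M4/2=-300/109, d=(M5−M4)/(6·1)=100/109, b=Δ4−h4·(2M4+M5)/6=-127/109
t_q=25/4 → seg 2, τ=9/4; S=4+422/109·τ+-1615/327·τ²+866/981·τ³=-7801/3488

  seg 0: a=3 b=-1687/327 c=0 d=1142/2943
  seg 1: a=-2 b=1739/327 c=1142/327 d=-919/327
  seg 2: a=4 b=422/109 c=-1615/327 d=866/981
  seg 3: a=-5 b=-210/109 c=983/327 d=-1883/2943
  seg 4: a=-1 b=-127/109 c=-300/109 d=100/109
S(25/4) = -7801/3488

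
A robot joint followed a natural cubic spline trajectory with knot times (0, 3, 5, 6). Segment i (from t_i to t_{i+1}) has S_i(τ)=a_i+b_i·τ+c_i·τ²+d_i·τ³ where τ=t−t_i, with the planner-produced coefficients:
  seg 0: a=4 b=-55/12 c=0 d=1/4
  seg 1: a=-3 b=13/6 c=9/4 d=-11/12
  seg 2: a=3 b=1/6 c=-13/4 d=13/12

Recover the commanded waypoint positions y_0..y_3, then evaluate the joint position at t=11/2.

y_0=4 y_1=-3 y_2=3 y_3=1
S(11/2) = 77/32

y_0 = S_0(0) = a_0 = 4
y_1 = S_1(0) = a_1 = -3
y_2 = S_2(0) = a_2 = 3
y_3 = S_2(1) = 1
t_q=11/2 is in segment 2 (τ=1/2); S_2(τ)=77/32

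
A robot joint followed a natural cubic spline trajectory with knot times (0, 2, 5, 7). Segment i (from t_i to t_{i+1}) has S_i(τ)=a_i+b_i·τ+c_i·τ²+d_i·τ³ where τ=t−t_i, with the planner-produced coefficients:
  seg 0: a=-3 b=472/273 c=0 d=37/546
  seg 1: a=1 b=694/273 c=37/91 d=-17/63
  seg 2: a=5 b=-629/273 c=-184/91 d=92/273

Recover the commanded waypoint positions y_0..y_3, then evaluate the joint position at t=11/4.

y_0 = S_0(0) = a_0 = -3
y_1 = S_1(0) = a_1 = 1
y_2 = S_2(0) = a_2 = 5
y_3 = S_2(2) = -5
t_q=11/4 is in segment 1 (τ=3/4); S_1(τ)=17597/5824

y_0=-3 y_1=1 y_2=5 y_3=-5
S(11/4) = 17597/5824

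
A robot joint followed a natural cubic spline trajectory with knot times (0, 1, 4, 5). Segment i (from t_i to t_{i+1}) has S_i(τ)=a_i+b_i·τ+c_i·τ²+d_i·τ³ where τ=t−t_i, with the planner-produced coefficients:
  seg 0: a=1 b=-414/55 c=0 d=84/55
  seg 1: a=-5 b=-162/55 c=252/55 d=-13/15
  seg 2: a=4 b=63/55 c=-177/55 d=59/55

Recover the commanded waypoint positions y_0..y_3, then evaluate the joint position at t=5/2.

y_0 = S_0(0) = a_0 = 1
y_1 = S_1(0) = a_1 = -5
y_2 = S_2(0) = a_2 = 4
y_3 = S_2(1) = 3
t_q=5/2 is in segment 1 (τ=3/2); S_1(τ)=-179/88

y_0=1 y_1=-5 y_2=4 y_3=3
S(5/2) = -179/88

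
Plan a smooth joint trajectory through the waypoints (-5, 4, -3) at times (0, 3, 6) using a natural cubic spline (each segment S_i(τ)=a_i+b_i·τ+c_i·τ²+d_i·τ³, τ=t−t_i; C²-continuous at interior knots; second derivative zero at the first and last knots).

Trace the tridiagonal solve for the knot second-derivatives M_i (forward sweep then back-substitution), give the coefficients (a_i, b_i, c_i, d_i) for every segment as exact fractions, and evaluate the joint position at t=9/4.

Δ: Δ0=3, Δ1=-7/3
row 1: diag=12, rhs=-32; c'=1/4, d'=-8/3
back: M1=-8/3
M: M0=0, M1=-8/3, M2=0
seg 0: a=-5, c=M0/2=0, d=(M1−M0)/(6·3)=-4/27, b=Δ0−h0·(2M0+M1)/6=13/3
seg 1: a=4, c=M1/2=-4/3, d=(M2−M1)/(6·3)=4/27, b=Δ1−h1·(2M1+M2)/6=1/3
t_q=9/4 → seg 0, τ=9/4; S=-5+13/3·τ+0·τ²+-4/27·τ³=49/16

  seg 0: a=-5 b=13/3 c=0 d=-4/27
  seg 1: a=4 b=1/3 c=-4/3 d=4/27
S(9/4) = 49/16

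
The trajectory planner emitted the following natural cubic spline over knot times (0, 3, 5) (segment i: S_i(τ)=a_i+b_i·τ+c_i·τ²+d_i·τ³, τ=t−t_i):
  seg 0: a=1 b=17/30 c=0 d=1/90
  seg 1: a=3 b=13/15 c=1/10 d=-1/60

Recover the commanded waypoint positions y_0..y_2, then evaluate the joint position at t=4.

y_0 = S_0(0) = a_0 = 1
y_1 = S_1(0) = a_1 = 3
y_2 = S_1(2) = 5
t_q=4 is in segment 1 (τ=1); S_1(τ)=79/20

y_0=1 y_1=3 y_2=5
S(4) = 79/20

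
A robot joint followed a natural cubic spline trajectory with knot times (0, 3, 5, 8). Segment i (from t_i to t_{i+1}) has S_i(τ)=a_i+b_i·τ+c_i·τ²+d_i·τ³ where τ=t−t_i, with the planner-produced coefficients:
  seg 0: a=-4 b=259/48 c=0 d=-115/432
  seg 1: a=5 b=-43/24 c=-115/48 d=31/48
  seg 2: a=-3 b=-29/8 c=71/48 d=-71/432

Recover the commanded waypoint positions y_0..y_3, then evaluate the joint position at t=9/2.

y_0=-4 y_1=5 y_2=-3 y_3=-5
S(9/2) = -115/128

y_0 = S_0(0) = a_0 = -4
y_1 = S_1(0) = a_1 = 5
y_2 = S_2(0) = a_2 = -3
y_3 = S_2(3) = -5
t_q=9/2 is in segment 1 (τ=3/2); S_1(τ)=-115/128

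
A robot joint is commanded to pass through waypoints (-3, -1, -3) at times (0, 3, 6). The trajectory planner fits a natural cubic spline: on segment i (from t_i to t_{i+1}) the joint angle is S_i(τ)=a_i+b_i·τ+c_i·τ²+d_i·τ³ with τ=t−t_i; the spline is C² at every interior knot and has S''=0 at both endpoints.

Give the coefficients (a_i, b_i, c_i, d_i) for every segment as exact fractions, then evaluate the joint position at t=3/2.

  seg 0: a=-3 b=1 c=0 d=-1/27
  seg 1: a=-1 b=0 c=-1/3 d=1/27
S(3/2) = -13/8

Δ: Δ0=2/3, Δ1=-2/3
row 1: diag=12, rhs=-8; c'=1/4, d'=-2/3
back: M1=-2/3
M: M0=0, M1=-2/3, M2=0
seg 0: a=-3, c=M0/2=0, d=(M1−M0)/(6·3)=-1/27, b=Δ0−h0·(2M0+M1)/6=1
seg 1: a=-1, c=M1/2=-1/3, d=(M2−M1)/(6·3)=1/27, b=Δ1−h1·(2M1+M2)/6=0
t_q=3/2 → seg 0, τ=3/2; S=-3+1·τ+0·τ²+-1/27·τ³=-13/8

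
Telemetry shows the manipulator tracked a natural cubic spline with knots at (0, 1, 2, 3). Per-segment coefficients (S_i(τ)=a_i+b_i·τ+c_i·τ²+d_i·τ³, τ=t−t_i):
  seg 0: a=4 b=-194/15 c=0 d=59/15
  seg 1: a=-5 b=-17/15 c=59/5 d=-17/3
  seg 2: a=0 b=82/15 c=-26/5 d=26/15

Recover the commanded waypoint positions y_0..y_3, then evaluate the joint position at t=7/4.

y_0=4 y_1=-5 y_2=0 y_3=2
S(7/4) = -513/320

y_0 = S_0(0) = a_0 = 4
y_1 = S_1(0) = a_1 = -5
y_2 = S_2(0) = a_2 = 0
y_3 = S_2(1) = 2
t_q=7/4 is in segment 1 (τ=3/4); S_1(τ)=-513/320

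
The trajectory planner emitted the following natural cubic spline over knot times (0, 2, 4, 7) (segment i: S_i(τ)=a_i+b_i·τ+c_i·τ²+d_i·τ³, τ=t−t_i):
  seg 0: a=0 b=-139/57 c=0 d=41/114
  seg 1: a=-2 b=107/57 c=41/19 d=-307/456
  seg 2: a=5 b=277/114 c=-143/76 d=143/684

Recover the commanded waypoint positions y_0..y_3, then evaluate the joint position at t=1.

y_0=0 y_1=-2 y_2=5 y_3=1
S(1) = -79/38

y_0 = S_0(0) = a_0 = 0
y_1 = S_1(0) = a_1 = -2
y_2 = S_2(0) = a_2 = 5
y_3 = S_2(3) = 1
t_q=1 is in segment 0 (τ=1); S_0(τ)=-79/38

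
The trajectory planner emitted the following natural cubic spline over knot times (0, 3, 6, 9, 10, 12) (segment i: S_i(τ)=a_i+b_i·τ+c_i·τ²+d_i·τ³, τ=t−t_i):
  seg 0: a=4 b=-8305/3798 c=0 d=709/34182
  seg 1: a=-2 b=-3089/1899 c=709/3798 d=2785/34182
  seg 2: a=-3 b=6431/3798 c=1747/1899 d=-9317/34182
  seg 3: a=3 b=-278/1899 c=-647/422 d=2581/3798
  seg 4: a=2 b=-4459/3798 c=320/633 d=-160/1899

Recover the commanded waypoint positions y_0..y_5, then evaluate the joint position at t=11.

y_0 = S_0(0) = a_0 = 4
y_1 = S_1(0) = a_1 = -2
y_2 = S_2(0) = a_2 = -3
y_3 = S_3(0) = a_3 = 3
y_4 = S_4(0) = a_4 = 2
y_5 = S_4(2) = 1
t_q=11 is in segment 4 (τ=1); S_4(τ)=1579/1266

y_0=4 y_1=-2 y_2=-3 y_3=3 y_4=2 y_5=1
S(11) = 1579/1266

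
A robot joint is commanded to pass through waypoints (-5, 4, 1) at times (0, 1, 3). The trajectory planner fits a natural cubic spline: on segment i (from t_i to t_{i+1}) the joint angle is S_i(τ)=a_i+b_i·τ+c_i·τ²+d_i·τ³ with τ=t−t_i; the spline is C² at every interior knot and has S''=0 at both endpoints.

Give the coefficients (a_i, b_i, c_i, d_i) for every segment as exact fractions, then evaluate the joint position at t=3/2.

Δ: Δ0=9, Δ1=-3/2
row 1: diag=6, rhs=-63; c'=1/3, d'=-21/2
back: M1=-21/2
M: M0=0, M1=-21/2, M2=0
seg 0: a=-5, c=M0/2=0, d=(M1−M0)/(6·1)=-7/4, b=Δ0−h0·(2M0+M1)/6=43/4
seg 1: a=4, c=M1/2=-21/4, d=(M2−M1)/(6·2)=7/8, b=Δ1−h1·(2M1+M2)/6=11/2
t_q=3/2 → seg 1, τ=1/2; S=4+11/2·τ+-21/4·τ²+7/8·τ³=355/64

  seg 0: a=-5 b=43/4 c=0 d=-7/4
  seg 1: a=4 b=11/2 c=-21/4 d=7/8
S(3/2) = 355/64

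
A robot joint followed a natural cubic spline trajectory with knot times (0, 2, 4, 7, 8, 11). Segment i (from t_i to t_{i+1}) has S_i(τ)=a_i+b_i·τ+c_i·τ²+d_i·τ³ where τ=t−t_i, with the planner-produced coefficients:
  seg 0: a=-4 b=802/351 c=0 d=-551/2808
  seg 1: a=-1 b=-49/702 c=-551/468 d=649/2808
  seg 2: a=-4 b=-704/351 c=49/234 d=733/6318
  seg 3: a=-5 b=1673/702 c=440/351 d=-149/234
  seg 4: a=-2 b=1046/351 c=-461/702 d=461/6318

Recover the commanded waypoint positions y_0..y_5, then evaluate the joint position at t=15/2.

y_0 = S_0(0) = a_0 = -4
y_1 = S_1(0) = a_1 = -1
y_2 = S_2(0) = a_2 = -4
y_3 = S_3(0) = a_3 = -5
y_4 = S_4(0) = a_4 = -2
y_5 = S_4(3) = 3
t_q=15/2 is in segment 3 (τ=1/2); S_3(τ)=-20075/5616

y_0=-4 y_1=-1 y_2=-4 y_3=-5 y_4=-2 y_5=3
S(15/2) = -20075/5616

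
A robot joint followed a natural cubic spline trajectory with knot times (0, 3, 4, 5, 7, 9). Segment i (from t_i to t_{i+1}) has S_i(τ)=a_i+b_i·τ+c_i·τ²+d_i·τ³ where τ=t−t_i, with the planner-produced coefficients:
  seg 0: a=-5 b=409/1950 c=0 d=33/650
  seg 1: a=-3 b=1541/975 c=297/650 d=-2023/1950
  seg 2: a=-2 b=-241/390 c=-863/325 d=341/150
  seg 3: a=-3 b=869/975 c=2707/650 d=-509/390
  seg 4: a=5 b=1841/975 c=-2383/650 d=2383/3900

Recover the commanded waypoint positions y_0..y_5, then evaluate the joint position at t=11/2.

y_0=-5 y_1=-3 y_2=-2 y_3=-3 y_4=5 y_5=-1
S(11/2) = -8717/5200

y_0 = S_0(0) = a_0 = -5
y_1 = S_1(0) = a_1 = -3
y_2 = S_2(0) = a_2 = -2
y_3 = S_3(0) = a_3 = -3
y_4 = S_4(0) = a_4 = 5
y_5 = S_4(2) = -1
t_q=11/2 is in segment 3 (τ=1/2); S_3(τ)=-8717/5200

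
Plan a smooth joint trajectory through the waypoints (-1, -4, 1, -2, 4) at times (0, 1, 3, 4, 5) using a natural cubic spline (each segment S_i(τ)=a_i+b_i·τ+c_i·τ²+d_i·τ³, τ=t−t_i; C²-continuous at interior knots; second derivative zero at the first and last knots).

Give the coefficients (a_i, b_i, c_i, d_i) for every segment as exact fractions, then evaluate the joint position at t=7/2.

  seg 0: a=-1 b=-1109/244 c=0 d=377/244
  seg 1: a=-4 b=11/122 c=1131/244 d=-837/488
  seg 2: a=1 b=-119/61 c=-345/61 d=281/61
  seg 3: a=-2 b=34/61 c=498/61 d=-166/61
S(7/2) = -397/488

Δ: Δ0=-3, Δ1=5/2, Δ2=-3, Δ3=6
row 1: diag=6, rhs=33; c'=1/3, d'=11/2
row 2: denom=6−2·1/3=16/3; d'=(-33−2·11/2)/(16/3)=-33/4
row 3: denom=4−1·3/16=61/16; d'=(54−1·-33/4)/(61/16)=996/61
back: M3=996/61
back: M2=-33/4−3/16·996/61=-690/61
back: M1=11/2−1/3·-690/61=1131/122
M: M0=0, M1=1131/122, M2=-690/61, M3=996/61, M4=0
seg 0: a=-1, c=M0/2=0, d=(M1−M0)/(6·1)=377/244, b=Δ0−h0·(2M0+M1)/6=-1109/244
seg 1: a=-4, c=M1/2=1131/244, d=(M2−M1)/(6·2)=-837/488, b=Δ1−h1·(2M1+M2)/6=11/122
seg 2: a=1, c=M2/2=-345/61, d=(M3−M2)/(6·1)=281/61, b=Δ2−h2·(2M2+M3)/6=-119/61
seg 3: a=-2, c=M3/2=498/61, d=(M4−M3)/(6·1)=-166/61, b=Δ3−h3·(2M3+M4)/6=34/61
t_q=7/2 → seg 2, τ=1/2; S=1+-119/61·τ+-345/61·τ²+281/61·τ³=-397/488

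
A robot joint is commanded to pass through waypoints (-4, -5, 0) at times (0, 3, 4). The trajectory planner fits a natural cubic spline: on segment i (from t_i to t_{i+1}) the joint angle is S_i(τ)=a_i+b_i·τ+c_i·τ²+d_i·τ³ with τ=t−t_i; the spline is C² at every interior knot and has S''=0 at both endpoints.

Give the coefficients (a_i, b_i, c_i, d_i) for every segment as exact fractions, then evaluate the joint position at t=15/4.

  seg 0: a=-4 b=-7/3 c=0 d=2/9
  seg 1: a=-5 b=11/3 c=2 d=-2/3
S(15/4) = -45/32

Δ: Δ0=-1/3, Δ1=5
row 1: diag=8, rhs=32; c'=1/8, d'=4
back: M1=4
M: M0=0, M1=4, M2=0
seg 0: a=-4, c=M0/2=0, d=(M1−M0)/(6·3)=2/9, b=Δ0−h0·(2M0+M1)/6=-7/3
seg 1: a=-5, c=M1/2=2, d=(M2−M1)/(6·1)=-2/3, b=Δ1−h1·(2M1+M2)/6=11/3
t_q=15/4 → seg 1, τ=3/4; S=-5+11/3·τ+2·τ²+-2/3·τ³=-45/32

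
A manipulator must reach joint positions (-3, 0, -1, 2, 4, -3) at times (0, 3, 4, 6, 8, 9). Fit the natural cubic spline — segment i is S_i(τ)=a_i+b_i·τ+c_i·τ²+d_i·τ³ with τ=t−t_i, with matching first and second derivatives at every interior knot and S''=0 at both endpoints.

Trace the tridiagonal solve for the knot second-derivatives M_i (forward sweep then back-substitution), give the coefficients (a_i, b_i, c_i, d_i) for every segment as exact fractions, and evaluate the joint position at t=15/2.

Δ: Δ0=1, Δ1=-1, Δ2=3/2, Δ3=1, Δ4=-7
row 1: diag=8, rhs=-12; c'=1/8, d'=-3/2
row 2: denom=6−1·1/8=47/8; d'=(15−1·-3/2)/(47/8)=132/47
row 3: denom=8−2·16/47=344/47; d'=(-3−2·132/47)/(344/47)=-405/344
row 4: denom=6−2·47/172=469/86; d'=(-48−2·-405/344)/(469/86)=-7851/938
back: M4=-7851/938
back: M3=-405/344−47/172·-7851/938=1041/938
back: M2=132/47−16/47·1041/938=1140/469
back: M1=-3/2−1/8·1140/469=-846/469
M: M0=0, M1=-846/469, M2=1140/469, M3=1041/938, M4=-7851/938, M5=0
seg 0: a=-3, c=M0/2=0, d=(M1−M0)/(6·3)=-47/469, b=Δ0−h0·(2M0+M1)/6=892/469
seg 1: a=0, c=M1/2=-423/469, d=(M2−M1)/(6·1)=331/469, b=Δ1−h1·(2M1+M2)/6=-377/469
seg 2: a=-1, c=M2/2=570/469, d=(M3−M2)/(6·2)=-59/536, b=Δ2−h2·(2M2+M3)/6=-230/469
seg 3: a=2, c=M3/2=1041/1876, d=(M4−M3)/(6·2)=-741/938, b=Δ3−h3·(2M3+M4)/6=2861/938
seg 4: a=4, c=M4/2=-7851/1876, d=(M5−M4)/(6·1)=2617/1876, b=Δ4−h4·(2M4+M5)/6=-3949/938
t_q=15/2 → seg 3, τ=3/2; S=2+2861/938·τ+1041/1876·τ²+-741/938·τ³=19351/3752

  seg 0: a=-3 b=892/469 c=0 d=-47/469
  seg 1: a=0 b=-377/469 c=-423/469 d=331/469
  seg 2: a=-1 b=-230/469 c=570/469 d=-59/536
  seg 3: a=2 b=2861/938 c=1041/1876 d=-741/938
  seg 4: a=4 b=-3949/938 c=-7851/1876 d=2617/1876
S(15/2) = 19351/3752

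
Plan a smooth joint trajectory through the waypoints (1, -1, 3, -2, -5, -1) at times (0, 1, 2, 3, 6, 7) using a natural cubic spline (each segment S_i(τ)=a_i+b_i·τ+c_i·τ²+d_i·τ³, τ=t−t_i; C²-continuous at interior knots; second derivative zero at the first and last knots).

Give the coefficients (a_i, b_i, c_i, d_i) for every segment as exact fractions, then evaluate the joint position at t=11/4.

  seg 0: a=1 b=-3370/793 c=0 d=1784/793
  seg 1: a=-1 b=1982/793 c=5352/793 d=-4162/793
  seg 2: a=3 b=200/793 c=-7134/793 d=2969/793
  seg 3: a=-2 b=-397/61 c=1773/793 d=-317/2379
  seg 4: a=-5 b=2624/793 c=822/793 d=-274/793
S(11/4) = -14805/50752

Δ: Δ0=-2, Δ1=4, Δ2=-5, Δ3=-1, Δ4=4
row 1: diag=4, rhs=36; c'=1/4, d'=9
row 2: denom=4−1·1/4=15/4; d'=(-54−1·9)/(15/4)=-84/5
row 3: denom=8−1·4/15=116/15; d'=(24−1·-84/5)/(116/15)=153/29
row 4: denom=8−3·45/116=793/116; d'=(30−3·153/29)/(793/116)=1644/793
back: M4=1644/793
back: M3=153/29−45/116·1644/793=3546/793
back: M2=-84/5−4/15·3546/793=-14268/793
back: M1=9−1/4·-14268/793=10704/793
M: M0=0, M1=10704/793, M2=-14268/793, M3=3546/793, M4=1644/793, M5=0
seg 0: a=1, c=M0/2=0, d=(M1−M0)/(6·1)=1784/793, b=Δ0−h0·(2M0+M1)/6=-3370/793
seg 1: a=-1, c=M1/2=5352/793, d=(M2−M1)/(6·1)=-4162/793, b=Δ1−h1·(2M1+M2)/6=1982/793
seg 2: a=3, c=M2/2=-7134/793, d=(M3−M2)/(6·1)=2969/793, b=Δ2−h2·(2M2+M3)/6=200/793
seg 3: a=-2, c=M3/2=1773/793, d=(M4−M3)/(6·3)=-317/2379, b=Δ3−h3·(2M3+M4)/6=-397/61
seg 4: a=-5, c=M4/2=822/793, d=(M5−M4)/(6·1)=-274/793, b=Δ4−h4·(2M4+M5)/6=2624/793
t_q=11/4 → seg 2, τ=3/4; S=3+200/793·τ+-7134/793·τ²+2969/793·τ³=-14805/50752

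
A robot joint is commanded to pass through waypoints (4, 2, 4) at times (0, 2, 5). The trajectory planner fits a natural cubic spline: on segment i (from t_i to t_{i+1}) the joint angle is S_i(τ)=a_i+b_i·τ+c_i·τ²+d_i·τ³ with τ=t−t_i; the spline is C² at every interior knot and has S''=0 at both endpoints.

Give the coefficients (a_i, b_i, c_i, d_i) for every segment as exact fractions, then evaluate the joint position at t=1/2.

Δ: Δ0=-1, Δ1=2/3
row 1: diag=10, rhs=10; c'=3/10, d'=1
back: M1=1
M: M0=0, M1=1, M2=0
seg 0: a=4, c=M0/2=0, d=(M1−M0)/(6·2)=1/12, b=Δ0−h0·(2M0+M1)/6=-4/3
seg 1: a=2, c=M1/2=1/2, d=(M2−M1)/(6·3)=-1/18, b=Δ1−h1·(2M1+M2)/6=-1/3
t_q=1/2 → seg 0, τ=1/2; S=4+-4/3·τ+0·τ²+1/12·τ³=107/32

  seg 0: a=4 b=-4/3 c=0 d=1/12
  seg 1: a=2 b=-1/3 c=1/2 d=-1/18
S(1/2) = 107/32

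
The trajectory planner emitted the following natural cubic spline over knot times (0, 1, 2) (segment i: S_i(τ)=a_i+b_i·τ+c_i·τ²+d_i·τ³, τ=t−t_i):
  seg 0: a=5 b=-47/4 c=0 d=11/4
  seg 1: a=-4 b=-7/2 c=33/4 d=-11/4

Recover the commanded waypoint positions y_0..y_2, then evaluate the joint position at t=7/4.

y_0=5 y_1=-4 y_2=-2
S(7/4) = -805/256

y_0 = S_0(0) = a_0 = 5
y_1 = S_1(0) = a_1 = -4
y_2 = S_1(1) = -2
t_q=7/4 is in segment 1 (τ=3/4); S_1(τ)=-805/256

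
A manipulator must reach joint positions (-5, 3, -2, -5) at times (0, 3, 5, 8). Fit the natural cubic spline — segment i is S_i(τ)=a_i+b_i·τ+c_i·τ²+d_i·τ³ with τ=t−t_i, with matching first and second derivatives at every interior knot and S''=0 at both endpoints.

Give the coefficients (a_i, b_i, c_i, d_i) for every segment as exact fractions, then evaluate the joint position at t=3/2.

Δ: Δ0=8/3, Δ1=-5/2, Δ2=-1
row 1: diag=10, rhs=-31; c'=1/5, d'=-31/10
row 2: denom=10−2·1/5=48/5; d'=(9−2·-31/10)/(48/5)=19/12
back: M2=19/12
back: M1=-31/10−1/5·19/12=-41/12
M: M0=0, M1=-41/12, M2=19/12, M3=0
seg 0: a=-5, c=M0/2=0, d=(M1−M0)/(6·3)=-41/216, b=Δ0−h0·(2M0+M1)/6=35/8
seg 1: a=3, c=M1/2=-41/24, d=(M2−M1)/(6·2)=5/12, b=Δ1−h1·(2M1+M2)/6=-3/4
seg 2: a=-2, c=M2/2=19/24, d=(M3−M2)/(6·3)=-19/216, b=Δ2−h2·(2M2+M3)/6=-31/12
t_q=3/2 → seg 0, τ=3/2; S=-5+35/8·τ+0·τ²+-41/216·τ³=59/64

  seg 0: a=-5 b=35/8 c=0 d=-41/216
  seg 1: a=3 b=-3/4 c=-41/24 d=5/12
  seg 2: a=-2 b=-31/12 c=19/24 d=-19/216
S(3/2) = 59/64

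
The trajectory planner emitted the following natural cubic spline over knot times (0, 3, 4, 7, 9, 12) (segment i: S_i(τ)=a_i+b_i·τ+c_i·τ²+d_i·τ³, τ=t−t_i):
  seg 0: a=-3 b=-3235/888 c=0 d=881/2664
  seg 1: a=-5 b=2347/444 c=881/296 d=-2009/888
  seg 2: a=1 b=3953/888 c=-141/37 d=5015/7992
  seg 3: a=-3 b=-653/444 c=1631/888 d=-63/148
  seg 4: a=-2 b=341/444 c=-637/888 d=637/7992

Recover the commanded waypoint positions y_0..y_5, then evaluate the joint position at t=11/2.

y_0 = S_0(0) = a_0 = -3
y_1 = S_1(0) = a_1 = -5
y_2 = S_2(0) = a_2 = 1
y_3 = S_3(0) = a_3 = -3
y_4 = S_4(0) = a_4 = -2
y_5 = S_4(3) = -4
t_q=11/2 is in segment 2 (τ=3/2); S_2(τ)=2891/2368

y_0=-3 y_1=-5 y_2=1 y_3=-3 y_4=-2 y_5=-4
S(11/2) = 2891/2368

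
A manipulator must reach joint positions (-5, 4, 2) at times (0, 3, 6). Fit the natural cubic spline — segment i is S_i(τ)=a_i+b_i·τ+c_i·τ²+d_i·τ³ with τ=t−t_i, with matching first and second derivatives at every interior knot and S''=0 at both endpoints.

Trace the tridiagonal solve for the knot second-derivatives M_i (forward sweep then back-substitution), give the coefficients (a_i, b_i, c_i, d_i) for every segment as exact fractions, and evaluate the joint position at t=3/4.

Δ: Δ0=3, Δ1=-2/3
row 1: diag=12, rhs=-22; c'=1/4, d'=-11/6
back: M1=-11/6
M: M0=0, M1=-11/6, M2=0
seg 0: a=-5, c=M0/2=0, d=(M1−M0)/(6·3)=-11/108, b=Δ0−h0·(2M0+M1)/6=47/12
seg 1: a=4, c=M1/2=-11/12, d=(M2−M1)/(6·3)=11/108, b=Δ1−h1·(2M1+M2)/6=7/6
t_q=3/4 → seg 0, τ=3/4; S=-5+47/12·τ+0·τ²+-11/108·τ³=-539/256

  seg 0: a=-5 b=47/12 c=0 d=-11/108
  seg 1: a=4 b=7/6 c=-11/12 d=11/108
S(3/4) = -539/256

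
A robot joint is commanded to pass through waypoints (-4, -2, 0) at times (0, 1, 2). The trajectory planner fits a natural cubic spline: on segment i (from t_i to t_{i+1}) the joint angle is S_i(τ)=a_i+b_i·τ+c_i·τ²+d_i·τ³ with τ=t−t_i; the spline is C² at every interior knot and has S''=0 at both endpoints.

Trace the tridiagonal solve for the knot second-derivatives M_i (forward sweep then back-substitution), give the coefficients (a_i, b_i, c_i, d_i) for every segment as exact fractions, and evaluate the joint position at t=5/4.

Δ: Δ0=2, Δ1=2
row 1: diag=4, rhs=0; c'=1/4, d'=0
back: M1=0
M: M0=0, M1=0, M2=0
seg 0: a=-4, c=M0/2=0, d=(M1−M0)/(6·1)=0, b=Δ0−h0·(2M0+M1)/6=2
seg 1: a=-2, c=M1/2=0, d=(M2−M1)/(6·1)=0, b=Δ1−h1·(2M1+M2)/6=2
t_q=5/4 → seg 1, τ=1/4; S=-2+2·τ+0·τ²+0·τ³=-3/2

  seg 0: a=-4 b=2 c=0 d=0
  seg 1: a=-2 b=2 c=0 d=0
S(5/4) = -3/2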